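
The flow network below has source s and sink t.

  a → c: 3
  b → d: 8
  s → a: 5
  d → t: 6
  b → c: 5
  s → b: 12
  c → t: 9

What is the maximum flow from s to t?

14

Augment s→a→c→t: bottleneck 3, flow now 3.
Augment s→b→c→t: bottleneck 5, flow now 8.
Augment s→b→d→t: bottleneck 6, flow now 14.
No augmenting path remains; maximum flow = 14.
In the residual graph, reachable from s: {s, a, b, d}.
Min-cut edges: a→c (3), b→c (5), d→t (6); capacity 3 + 5 + 6 = 14.
This cut is saturated, so no flow can exceed 14.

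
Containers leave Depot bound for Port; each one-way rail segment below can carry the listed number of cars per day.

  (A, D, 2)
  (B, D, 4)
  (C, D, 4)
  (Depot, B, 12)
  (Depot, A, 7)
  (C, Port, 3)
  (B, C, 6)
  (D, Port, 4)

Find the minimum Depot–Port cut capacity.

Augment Depot→A→D→Port: bottleneck 2, flow now 2.
Augment Depot→B→C→Port: bottleneck 3, flow now 5.
Augment Depot→B→D→Port: bottleneck 2, flow now 7.
No augmenting path remains; maximum flow = 7.
By max-flow min-cut, the minimum cut capacity equals the max flow.
In the residual graph, reachable from Depot: {Depot, A, B, C, D}.
Min-cut edges: C→Port (3), D→Port (4); capacity 3 + 4 = 7.

7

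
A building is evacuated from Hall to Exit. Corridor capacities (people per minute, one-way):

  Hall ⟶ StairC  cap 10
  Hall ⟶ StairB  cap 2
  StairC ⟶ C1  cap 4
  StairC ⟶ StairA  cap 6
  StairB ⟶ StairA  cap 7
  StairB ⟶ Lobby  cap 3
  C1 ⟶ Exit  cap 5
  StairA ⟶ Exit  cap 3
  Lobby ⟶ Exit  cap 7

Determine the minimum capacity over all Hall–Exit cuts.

Augment Hall→StairC→C1→Exit: bottleneck 4, flow now 4.
Augment Hall→StairC→StairA→Exit: bottleneck 3, flow now 7.
Augment Hall→StairB→Lobby→Exit: bottleneck 2, flow now 9.
No augmenting path remains; maximum flow = 9.
By max-flow min-cut, the minimum cut capacity equals the max flow.
In the residual graph, reachable from Hall: {Hall, StairC, StairA}.
Min-cut edges: Hall→StairB (2), StairC→C1 (4), StairA→Exit (3); capacity 2 + 4 + 3 = 9.

9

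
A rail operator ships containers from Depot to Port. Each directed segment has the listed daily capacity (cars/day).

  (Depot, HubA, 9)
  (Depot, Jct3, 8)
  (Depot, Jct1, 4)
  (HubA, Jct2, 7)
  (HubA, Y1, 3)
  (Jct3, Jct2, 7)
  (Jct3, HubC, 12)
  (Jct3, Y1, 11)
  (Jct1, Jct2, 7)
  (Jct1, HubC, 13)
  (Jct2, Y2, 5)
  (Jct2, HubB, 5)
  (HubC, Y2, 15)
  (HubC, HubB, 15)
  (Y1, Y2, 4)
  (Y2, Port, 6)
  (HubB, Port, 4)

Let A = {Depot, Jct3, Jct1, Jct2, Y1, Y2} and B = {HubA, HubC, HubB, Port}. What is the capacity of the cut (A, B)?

Edges leaving {Depot, Jct3, Jct1, Jct2, Y1, Y2}: Depot→HubA (9), Jct3→HubC (12), Jct1→HubC (13), Jct2→HubB (5), Y2→Port (6).
Cut capacity = 9 + 12 + 13 + 5 + 6 = 45.

45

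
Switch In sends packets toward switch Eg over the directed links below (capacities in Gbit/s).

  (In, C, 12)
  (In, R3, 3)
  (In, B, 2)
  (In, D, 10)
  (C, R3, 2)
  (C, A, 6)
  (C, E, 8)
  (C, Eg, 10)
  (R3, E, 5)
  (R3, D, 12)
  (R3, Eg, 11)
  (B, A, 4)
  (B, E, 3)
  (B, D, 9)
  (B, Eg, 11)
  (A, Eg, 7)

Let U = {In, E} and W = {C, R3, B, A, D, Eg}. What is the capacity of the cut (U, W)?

27

Edges leaving {In, E}: In→C (12), In→R3 (3), In→B (2), In→D (10).
Cut capacity = 12 + 3 + 2 + 10 = 27.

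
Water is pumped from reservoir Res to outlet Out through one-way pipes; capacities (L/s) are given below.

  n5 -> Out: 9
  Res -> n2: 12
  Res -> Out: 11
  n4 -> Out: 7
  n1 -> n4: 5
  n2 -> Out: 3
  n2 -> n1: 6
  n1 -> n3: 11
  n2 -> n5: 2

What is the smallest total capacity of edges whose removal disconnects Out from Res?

Augment Res→Out: bottleneck 11, flow now 11.
Augment Res→n2→Out: bottleneck 3, flow now 14.
Augment Res→n2→n5→Out: bottleneck 2, flow now 16.
Augment Res→n2→n1→n4→Out: bottleneck 5, flow now 21.
No augmenting path remains; maximum flow = 21.
By max-flow min-cut, the minimum cut capacity equals the max flow.
In the residual graph, reachable from Res: {Res, n1, n2, n3}.
Min-cut edges: Res→Out (11), n1→n4 (5), n2→n5 (2), n2→Out (3); capacity 11 + 5 + 2 + 3 = 21.

21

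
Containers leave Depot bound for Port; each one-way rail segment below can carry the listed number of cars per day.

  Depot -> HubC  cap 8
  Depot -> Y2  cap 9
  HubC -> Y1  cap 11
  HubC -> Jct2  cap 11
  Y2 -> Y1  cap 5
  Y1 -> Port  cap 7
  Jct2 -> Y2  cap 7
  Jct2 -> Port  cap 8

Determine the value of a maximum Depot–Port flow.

Augment Depot→HubC→Y1→Port: bottleneck 7, flow now 7.
Augment Depot→HubC→Jct2→Port: bottleneck 1, flow now 8.
Augment Depot→Y2→Y1→HubC→Jct2→Port: bottleneck 5, flow now 13. (uses reverse residual edge)
No augmenting path remains; maximum flow = 13.
In the residual graph, reachable from Depot: {Depot, Y2}.
Min-cut edges: Depot→HubC (8), Y2→Y1 (5); capacity 8 + 5 = 13.
This cut is saturated, so no flow can exceed 13.

13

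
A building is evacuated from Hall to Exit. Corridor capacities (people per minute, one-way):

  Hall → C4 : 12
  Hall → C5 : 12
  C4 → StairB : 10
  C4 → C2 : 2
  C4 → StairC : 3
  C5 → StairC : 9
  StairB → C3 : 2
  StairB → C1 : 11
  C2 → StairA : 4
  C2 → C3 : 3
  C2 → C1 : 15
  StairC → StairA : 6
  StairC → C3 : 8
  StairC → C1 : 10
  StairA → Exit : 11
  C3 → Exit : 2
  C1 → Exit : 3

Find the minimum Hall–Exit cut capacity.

Augment Hall→C4→StairB→C3→Exit: bottleneck 2, flow now 2.
Augment Hall→C4→StairB→C1→Exit: bottleneck 3, flow now 5.
Augment Hall→C4→C2→StairA→Exit: bottleneck 2, flow now 7.
Augment Hall→C4→StairC→StairA→Exit: bottleneck 3, flow now 10.
Augment Hall→C5→StairC→StairA→Exit: bottleneck 3, flow now 13.
No augmenting path remains; maximum flow = 13.
By max-flow min-cut, the minimum cut capacity equals the max flow.
In the residual graph, reachable from Hall: {Hall, C4, C5, StairB, StairC, C3, C1}.
Min-cut edges: C4→C2 (2), StairC→StairA (6), C3→Exit (2), C1→Exit (3); capacity 2 + 6 + 2 + 3 = 13.

13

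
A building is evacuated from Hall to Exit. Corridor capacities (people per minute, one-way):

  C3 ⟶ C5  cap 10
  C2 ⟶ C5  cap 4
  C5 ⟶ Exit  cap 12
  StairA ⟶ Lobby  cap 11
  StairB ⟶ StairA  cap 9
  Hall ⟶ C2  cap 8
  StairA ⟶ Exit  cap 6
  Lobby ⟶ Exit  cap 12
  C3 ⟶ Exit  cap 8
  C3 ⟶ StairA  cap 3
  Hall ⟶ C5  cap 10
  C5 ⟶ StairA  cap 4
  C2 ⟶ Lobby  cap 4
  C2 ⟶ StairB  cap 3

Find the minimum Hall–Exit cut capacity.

18

Augment Hall→C5→Exit: bottleneck 10, flow now 10.
Augment Hall→C2→C5→Exit: bottleneck 2, flow now 12.
Augment Hall→C2→Lobby→Exit: bottleneck 4, flow now 16.
Augment Hall→C2→C5→StairA→Exit: bottleneck 2, flow now 18.
No augmenting path remains; maximum flow = 18.
By max-flow min-cut, the minimum cut capacity equals the max flow.
In the residual graph, reachable from Hall: {Hall}.
Min-cut edges: Hall→C2 (8), Hall→C5 (10); capacity 8 + 10 = 18.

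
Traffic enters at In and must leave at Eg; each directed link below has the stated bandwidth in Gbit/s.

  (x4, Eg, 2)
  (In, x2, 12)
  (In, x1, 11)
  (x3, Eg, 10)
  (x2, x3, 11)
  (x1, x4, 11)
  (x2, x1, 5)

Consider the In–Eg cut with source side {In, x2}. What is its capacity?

Edges leaving {In, x2}: In→x1 (11), x2→x1 (5), x2→x3 (11).
Cut capacity = 11 + 5 + 11 = 27.

27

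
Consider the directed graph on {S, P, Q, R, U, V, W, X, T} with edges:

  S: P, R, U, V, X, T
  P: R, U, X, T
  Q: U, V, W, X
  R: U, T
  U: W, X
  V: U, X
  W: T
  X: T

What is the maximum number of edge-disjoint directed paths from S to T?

Assign every edge capacity 1; by Menger, the answer equals the max flow.
Path S→T (+1); total 1.
Path S→P→T (+1); total 2.
Path S→R→T (+1); total 3.
Path S→X→T (+1); total 4.
Path S→U→W→T (+1); total 5.
No residual S→T path; max flow = 5.
Certifying cut of size 5: {S→P, S→R, S→T, U→W, X→T}.

5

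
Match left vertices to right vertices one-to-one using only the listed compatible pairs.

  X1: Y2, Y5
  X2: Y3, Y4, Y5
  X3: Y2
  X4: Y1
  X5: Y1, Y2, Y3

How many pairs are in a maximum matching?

Unit-capacity flow: source→left, listed edges, right→sink; max matching = max flow.
Augmenting path X1→Y2 (+1); matched 1.
Augmenting path X2→Y3 (+1); matched 2.
Augmenting path X4→Y1 (+1); matched 3.
Augmenting path X3→Y2→X1→Y5 (+1); matched 4.
Augmenting path X5→Y3→X2→Y4 (+1); matched 5.
No augmenting path remains; maximum matching = 5.
König certificate: {X1, X2, X3, X4, X5} is a vertex cover of size 5 (every listed pair touches it), so no matching can be larger.

5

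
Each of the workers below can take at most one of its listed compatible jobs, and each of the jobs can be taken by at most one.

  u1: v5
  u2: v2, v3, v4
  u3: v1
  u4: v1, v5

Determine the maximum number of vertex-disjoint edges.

3

Unit-capacity flow: source→left, listed edges, right→sink; max matching = max flow.
Augmenting path u1→v5 (+1); matched 1.
Augmenting path u2→v2 (+1); matched 2.
Augmenting path u3→v1 (+1); matched 3.
No augmenting path remains; maximum matching = 3.
König certificate: {u2, v1, v5} is a vertex cover of size 3 (every listed pair touches it), so no matching can be larger.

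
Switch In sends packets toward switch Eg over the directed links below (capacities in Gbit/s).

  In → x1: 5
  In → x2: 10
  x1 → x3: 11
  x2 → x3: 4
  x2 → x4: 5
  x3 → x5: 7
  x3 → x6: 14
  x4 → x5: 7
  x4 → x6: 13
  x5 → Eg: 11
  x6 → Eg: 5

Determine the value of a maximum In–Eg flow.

Augment In→x1→x3→x5→Eg: bottleneck 5, flow now 5.
Augment In→x2→x3→x5→Eg: bottleneck 2, flow now 7.
Augment In→x2→x3→x6→Eg: bottleneck 2, flow now 9.
Augment In→x2→x4→x5→Eg: bottleneck 4, flow now 13.
Augment In→x2→x4→x6→Eg: bottleneck 1, flow now 14.
No augmenting path remains; maximum flow = 14.
In the residual graph, reachable from In: {In, x2}.
Min-cut edges: In→x1 (5), x2→x3 (4), x2→x4 (5); capacity 5 + 4 + 5 = 14.
This cut is saturated, so no flow can exceed 14.

14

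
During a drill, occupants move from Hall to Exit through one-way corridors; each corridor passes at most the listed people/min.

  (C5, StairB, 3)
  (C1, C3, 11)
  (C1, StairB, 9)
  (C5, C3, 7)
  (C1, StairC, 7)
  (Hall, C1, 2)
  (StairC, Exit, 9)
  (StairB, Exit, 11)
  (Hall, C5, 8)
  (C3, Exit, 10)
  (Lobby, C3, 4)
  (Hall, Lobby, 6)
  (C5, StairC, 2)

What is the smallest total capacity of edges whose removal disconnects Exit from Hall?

14

Augment Hall→C5→StairC→Exit: bottleneck 2, flow now 2.
Augment Hall→C5→C3→Exit: bottleneck 6, flow now 8.
Augment Hall→Lobby→C3→Exit: bottleneck 4, flow now 12.
Augment Hall→C1→StairC→Exit: bottleneck 2, flow now 14.
No augmenting path remains; maximum flow = 14.
By max-flow min-cut, the minimum cut capacity equals the max flow.
In the residual graph, reachable from Hall: {Hall, Lobby}.
Min-cut edges: Hall→C5 (8), Hall→C1 (2), Lobby→C3 (4); capacity 8 + 2 + 4 = 14.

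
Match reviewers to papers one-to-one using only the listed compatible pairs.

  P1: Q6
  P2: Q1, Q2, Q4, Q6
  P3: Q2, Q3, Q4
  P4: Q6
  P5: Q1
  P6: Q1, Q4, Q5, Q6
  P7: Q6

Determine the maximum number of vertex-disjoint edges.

Unit-capacity flow: source→left, listed edges, right→sink; max matching = max flow.
Augmenting path P1→Q6 (+1); matched 1.
Augmenting path P2→Q1 (+1); matched 2.
Augmenting path P3→Q2 (+1); matched 3.
Augmenting path P6→Q4 (+1); matched 4.
Augmenting path P5→Q1→P2→Q2→P3→Q3 (+1); matched 5.
No augmenting path remains; maximum matching = 5.
König certificate: {P2, P3, P5, P6, Q6} is a vertex cover of size 5 (every listed pair touches it), so no matching can be larger.

5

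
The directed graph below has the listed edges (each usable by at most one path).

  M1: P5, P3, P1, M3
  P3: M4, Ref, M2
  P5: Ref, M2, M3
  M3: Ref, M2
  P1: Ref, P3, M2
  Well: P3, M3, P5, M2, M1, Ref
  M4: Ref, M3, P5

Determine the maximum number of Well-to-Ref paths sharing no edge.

Assign every edge capacity 1; by Menger, the answer equals the max flow.
Path Well→Ref (+1); total 1.
Path Well→P5→Ref (+1); total 2.
Path Well→M3→Ref (+1); total 3.
Path Well→P3→Ref (+1); total 4.
Path Well→M1→P1→Ref (+1); total 5.
No residual Well→Ref path; max flow = 5.
Certifying cut of size 5: {Well→M1, Well→M3, Well→P3, Well→P5, Well→Ref}.

5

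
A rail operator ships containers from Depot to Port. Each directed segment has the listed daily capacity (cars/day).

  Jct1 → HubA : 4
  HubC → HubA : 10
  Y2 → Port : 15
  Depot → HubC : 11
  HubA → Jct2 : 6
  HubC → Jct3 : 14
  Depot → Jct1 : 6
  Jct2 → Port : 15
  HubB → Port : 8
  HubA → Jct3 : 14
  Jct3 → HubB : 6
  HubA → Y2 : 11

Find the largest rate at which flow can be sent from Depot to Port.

Augment Depot→Jct1→HubA→Y2→Port: bottleneck 4, flow now 4.
Augment Depot→HubC→HubA→Y2→Port: bottleneck 7, flow now 11.
Augment Depot→HubC→HubA→Jct2→Port: bottleneck 3, flow now 14.
Augment Depot→HubC→Jct3→HubB→Port: bottleneck 1, flow now 15.
No augmenting path remains; maximum flow = 15.
In the residual graph, reachable from Depot: {Depot, Jct1}.
Min-cut edges: Depot→HubC (11), Jct1→HubA (4); capacity 11 + 4 = 15.
This cut is saturated, so no flow can exceed 15.

15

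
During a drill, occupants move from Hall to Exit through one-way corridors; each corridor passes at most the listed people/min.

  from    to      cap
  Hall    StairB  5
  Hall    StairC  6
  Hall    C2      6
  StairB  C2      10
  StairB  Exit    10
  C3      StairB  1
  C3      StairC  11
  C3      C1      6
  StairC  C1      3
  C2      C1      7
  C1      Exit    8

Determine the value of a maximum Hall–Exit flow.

Augment Hall→StairB→Exit: bottleneck 5, flow now 5.
Augment Hall→StairC→C1→Exit: bottleneck 3, flow now 8.
Augment Hall→C2→C1→Exit: bottleneck 5, flow now 13.
No augmenting path remains; maximum flow = 13.
In the residual graph, reachable from Hall: {Hall, StairC, C2, C1}.
Min-cut edges: Hall→StairB (5), C1→Exit (8); capacity 5 + 8 = 13.
This cut is saturated, so no flow can exceed 13.

13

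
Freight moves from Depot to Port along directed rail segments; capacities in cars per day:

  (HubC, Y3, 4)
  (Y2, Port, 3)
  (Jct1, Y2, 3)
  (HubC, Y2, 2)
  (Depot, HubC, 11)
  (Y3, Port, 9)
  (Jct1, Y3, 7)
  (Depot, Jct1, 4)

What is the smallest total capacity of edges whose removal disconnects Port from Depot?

Augment Depot→Jct1→Y2→Port: bottleneck 3, flow now 3.
Augment Depot→Jct1→Y3→Port: bottleneck 1, flow now 4.
Augment Depot→HubC→Y3→Port: bottleneck 4, flow now 8.
Augment Depot→HubC→Y2→Jct1→Y3→Port: bottleneck 2, flow now 10. (uses reverse residual edge)
No augmenting path remains; maximum flow = 10.
By max-flow min-cut, the minimum cut capacity equals the max flow.
In the residual graph, reachable from Depot: {Depot, HubC}.
Min-cut edges: Depot→Jct1 (4), HubC→Y2 (2), HubC→Y3 (4); capacity 4 + 2 + 4 = 10.

10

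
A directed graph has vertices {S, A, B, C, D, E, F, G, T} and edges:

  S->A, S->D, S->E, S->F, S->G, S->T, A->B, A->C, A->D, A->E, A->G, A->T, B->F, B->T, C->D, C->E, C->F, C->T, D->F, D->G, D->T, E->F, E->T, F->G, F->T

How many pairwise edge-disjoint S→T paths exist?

5

Assign every edge capacity 1; by Menger, the answer equals the max flow.
Path S→T (+1); total 1.
Path S→A→T (+1); total 2.
Path S→D→T (+1); total 3.
Path S→E→T (+1); total 4.
Path S→F→T (+1); total 5.
No residual S→T path; max flow = 5.
Certifying cut of size 5: {S→A, S→D, S→E, S→F, S→T}.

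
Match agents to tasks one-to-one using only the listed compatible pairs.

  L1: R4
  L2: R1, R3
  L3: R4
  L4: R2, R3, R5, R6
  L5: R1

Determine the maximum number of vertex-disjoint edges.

4

Unit-capacity flow: source→left, listed edges, right→sink; max matching = max flow.
Augmenting path L1→R4 (+1); matched 1.
Augmenting path L2→R1 (+1); matched 2.
Augmenting path L4→R2 (+1); matched 3.
Augmenting path L5→R1→L2→R3 (+1); matched 4.
No augmenting path remains; maximum matching = 4.
König certificate: {L2, L4, L5, R4} is a vertex cover of size 4 (every listed pair touches it), so no matching can be larger.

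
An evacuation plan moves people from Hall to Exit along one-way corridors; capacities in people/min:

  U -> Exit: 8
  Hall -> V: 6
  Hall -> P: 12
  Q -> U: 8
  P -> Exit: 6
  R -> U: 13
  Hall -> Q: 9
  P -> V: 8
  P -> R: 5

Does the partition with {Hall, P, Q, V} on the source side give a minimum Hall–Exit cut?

Given cut capacity: 5 + 6 + 8 = 19.
Augment Hall→P→Exit: bottleneck 6, flow now 6.
Augment Hall→Q→U→Exit: bottleneck 8, flow now 14.
No augmenting path remains; maximum flow = 14.
In the residual graph, reachable from Hall: {Hall, P, Q, R, U, V}.
Min-cut edges: P→Exit (6), U→Exit (8); capacity 6 + 8 = 14.
Cut capacity 19 exceeds the max flow 14, so it is not minimum.

No — its capacity is 19, but the minimum cut has capacity 14.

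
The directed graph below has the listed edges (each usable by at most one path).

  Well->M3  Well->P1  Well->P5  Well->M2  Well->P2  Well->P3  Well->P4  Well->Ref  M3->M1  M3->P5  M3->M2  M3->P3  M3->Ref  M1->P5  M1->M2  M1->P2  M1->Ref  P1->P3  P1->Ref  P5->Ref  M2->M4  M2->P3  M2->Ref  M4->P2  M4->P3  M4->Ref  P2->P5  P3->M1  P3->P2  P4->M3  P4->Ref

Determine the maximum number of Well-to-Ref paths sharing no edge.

7

Assign every edge capacity 1; by Menger, the answer equals the max flow.
Path Well→Ref (+1); total 1.
Path Well→M3→Ref (+1); total 2.
Path Well→P1→Ref (+1); total 3.
Path Well→P5→Ref (+1); total 4.
Path Well→M2→Ref (+1); total 5.
Path Well→P4→Ref (+1); total 6.
Path Well→P3→M1→Ref (+1); total 7.
No residual Well→Ref path; max flow = 7.
Certifying cut of size 7: {P5→Ref, Well→M2, Well→M3, Well→P1, Well→P3, Well→P4, Well→Ref}.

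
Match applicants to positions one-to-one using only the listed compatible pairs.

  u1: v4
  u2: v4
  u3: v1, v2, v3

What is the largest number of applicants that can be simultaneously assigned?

2

Unit-capacity flow: source→left, listed edges, right→sink; max matching = max flow.
Augmenting path u1→v4 (+1); matched 1.
Augmenting path u3→v1 (+1); matched 2.
No augmenting path remains; maximum matching = 2.
König certificate: {u3, v4} is a vertex cover of size 2 (every listed pair touches it), so no matching can be larger.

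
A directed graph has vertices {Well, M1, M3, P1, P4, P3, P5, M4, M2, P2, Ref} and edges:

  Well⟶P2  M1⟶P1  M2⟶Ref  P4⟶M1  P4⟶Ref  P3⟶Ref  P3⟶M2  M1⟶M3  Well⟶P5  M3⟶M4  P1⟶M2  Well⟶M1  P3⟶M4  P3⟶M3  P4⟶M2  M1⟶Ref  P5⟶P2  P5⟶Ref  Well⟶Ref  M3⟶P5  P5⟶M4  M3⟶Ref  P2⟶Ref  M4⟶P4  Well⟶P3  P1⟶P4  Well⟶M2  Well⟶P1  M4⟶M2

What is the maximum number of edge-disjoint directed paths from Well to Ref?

7

Assign every edge capacity 1; by Menger, the answer equals the max flow.
Path Well→Ref (+1); total 1.
Path Well→M1→Ref (+1); total 2.
Path Well→P3→Ref (+1); total 3.
Path Well→P5→Ref (+1); total 4.
Path Well→M2→Ref (+1); total 5.
Path Well→P2→Ref (+1); total 6.
Path Well→P1→P4→Ref (+1); total 7.
No residual Well→Ref path; max flow = 7.
Certifying cut of size 7: {Well→M1, Well→M2, Well→P1, Well→P2, Well→P3, Well→P5, Well→Ref}.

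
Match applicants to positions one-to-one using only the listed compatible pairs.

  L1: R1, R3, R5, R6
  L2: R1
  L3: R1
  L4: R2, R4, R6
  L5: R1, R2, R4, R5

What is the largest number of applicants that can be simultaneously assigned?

4

Unit-capacity flow: source→left, listed edges, right→sink; max matching = max flow.
Augmenting path L1→R1 (+1); matched 1.
Augmenting path L4→R2 (+1); matched 2.
Augmenting path L5→R4 (+1); matched 3.
Augmenting path L2→R1→L1→R3 (+1); matched 4.
No augmenting path remains; maximum matching = 4.
König certificate: {L1, L4, L5, R1} is a vertex cover of size 4 (every listed pair touches it), so no matching can be larger.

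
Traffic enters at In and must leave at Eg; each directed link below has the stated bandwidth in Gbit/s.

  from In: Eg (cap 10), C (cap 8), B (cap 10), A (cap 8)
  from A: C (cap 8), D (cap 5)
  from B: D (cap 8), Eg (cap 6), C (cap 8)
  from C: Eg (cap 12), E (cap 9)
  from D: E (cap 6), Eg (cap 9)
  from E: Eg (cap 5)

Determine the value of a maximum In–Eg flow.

36

Augment In→Eg: bottleneck 10, flow now 10.
Augment In→B→Eg: bottleneck 6, flow now 16.
Augment In→C→Eg: bottleneck 8, flow now 24.
Augment In→A→C→Eg: bottleneck 4, flow now 28.
Augment In→A→D→Eg: bottleneck 4, flow now 32.
Augment In→B→D→Eg: bottleneck 4, flow now 36.
No augmenting path remains; maximum flow = 36.
In the residual graph, reachable from In: {In}.
Min-cut edges: In→A (8), In→B (10), In→C (8), In→Eg (10); capacity 8 + 10 + 8 + 10 = 36.
This cut is saturated, so no flow can exceed 36.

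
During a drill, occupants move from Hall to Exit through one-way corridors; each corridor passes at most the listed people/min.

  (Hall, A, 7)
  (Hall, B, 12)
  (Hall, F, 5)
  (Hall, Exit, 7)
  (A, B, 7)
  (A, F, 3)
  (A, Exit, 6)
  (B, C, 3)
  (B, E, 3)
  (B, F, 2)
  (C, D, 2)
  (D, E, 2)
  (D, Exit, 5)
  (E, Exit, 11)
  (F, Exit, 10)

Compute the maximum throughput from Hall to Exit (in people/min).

Augment Hall→Exit: bottleneck 7, flow now 7.
Augment Hall→A→Exit: bottleneck 6, flow now 13.
Augment Hall→F→Exit: bottleneck 5, flow now 18.
Augment Hall→A→F→Exit: bottleneck 1, flow now 19.
Augment Hall→B→E→Exit: bottleneck 3, flow now 22.
Augment Hall→B→F→Exit: bottleneck 2, flow now 24.
Augment Hall→B→C→D→Exit: bottleneck 2, flow now 26.
No augmenting path remains; maximum flow = 26.
In the residual graph, reachable from Hall: {Hall, B, C}.
Min-cut edges: Hall→A (7), Hall→F (5), Hall→Exit (7), B→E (3), B→F (2), C→D (2); capacity 7 + 5 + 7 + 3 + 2 + 2 = 26.
This cut is saturated, so no flow can exceed 26.

26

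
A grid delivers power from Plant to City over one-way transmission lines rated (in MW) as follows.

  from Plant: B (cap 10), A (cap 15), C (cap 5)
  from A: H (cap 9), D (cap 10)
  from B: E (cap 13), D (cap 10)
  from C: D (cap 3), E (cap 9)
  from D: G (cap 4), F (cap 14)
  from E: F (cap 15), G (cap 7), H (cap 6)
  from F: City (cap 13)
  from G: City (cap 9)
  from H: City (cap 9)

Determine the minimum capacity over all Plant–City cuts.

Augment Plant→A→H→City: bottleneck 9, flow now 9.
Augment Plant→A→D→F→City: bottleneck 6, flow now 15.
Augment Plant→B→D→F→City: bottleneck 7, flow now 22.
Augment Plant→B→D→G→City: bottleneck 3, flow now 25.
Augment Plant→C→D→G→City: bottleneck 1, flow now 26.
Augment Plant→C→E→G→City: bottleneck 4, flow now 30.
No augmenting path remains; maximum flow = 30.
By max-flow min-cut, the minimum cut capacity equals the max flow.
In the residual graph, reachable from Plant: {Plant}.
Min-cut edges: Plant→A (15), Plant→B (10), Plant→C (5); capacity 15 + 10 + 5 = 30.

30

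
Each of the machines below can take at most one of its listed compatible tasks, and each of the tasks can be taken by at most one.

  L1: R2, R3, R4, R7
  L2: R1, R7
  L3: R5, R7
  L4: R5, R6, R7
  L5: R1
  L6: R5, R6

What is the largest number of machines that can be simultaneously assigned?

5

Unit-capacity flow: source→left, listed edges, right→sink; max matching = max flow.
Augmenting path L1→R2 (+1); matched 1.
Augmenting path L2→R1 (+1); matched 2.
Augmenting path L3→R5 (+1); matched 3.
Augmenting path L4→R6 (+1); matched 4.
Augmenting path L5→R1→L2→R7 (+1); matched 5.
No augmenting path remains; maximum matching = 5.
König certificate: {L1, R1, R5, R6, R7} is a vertex cover of size 5 (every listed pair touches it), so no matching can be larger.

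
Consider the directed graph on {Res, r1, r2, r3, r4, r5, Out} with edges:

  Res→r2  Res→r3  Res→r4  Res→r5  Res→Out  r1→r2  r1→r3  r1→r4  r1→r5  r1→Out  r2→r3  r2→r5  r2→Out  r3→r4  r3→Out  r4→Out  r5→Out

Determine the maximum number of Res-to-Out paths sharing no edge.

Assign every edge capacity 1; by Menger, the answer equals the max flow.
Path Res→Out (+1); total 1.
Path Res→r2→Out (+1); total 2.
Path Res→r3→Out (+1); total 3.
Path Res→r4→Out (+1); total 4.
Path Res→r5→Out (+1); total 5.
No residual Res→Out path; max flow = 5.
Certifying cut of size 5: {Res→Out, Res→r2, Res→r3, Res→r4, Res→r5}.

5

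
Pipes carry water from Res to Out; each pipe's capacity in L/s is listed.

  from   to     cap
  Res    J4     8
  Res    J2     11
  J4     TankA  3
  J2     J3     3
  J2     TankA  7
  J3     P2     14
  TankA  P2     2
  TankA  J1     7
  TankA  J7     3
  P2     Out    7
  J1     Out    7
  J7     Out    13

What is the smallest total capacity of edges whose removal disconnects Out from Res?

13

Augment Res→J4→TankA→P2→Out: bottleneck 2, flow now 2.
Augment Res→J4→TankA→J1→Out: bottleneck 1, flow now 3.
Augment Res→J2→J3→P2→Out: bottleneck 3, flow now 6.
Augment Res→J2→TankA→J1→Out: bottleneck 6, flow now 12.
Augment Res→J2→TankA→J7→Out: bottleneck 1, flow now 13.
No augmenting path remains; maximum flow = 13.
By max-flow min-cut, the minimum cut capacity equals the max flow.
In the residual graph, reachable from Res: {Res, J4, J2}.
Min-cut edges: J4→TankA (3), J2→J3 (3), J2→TankA (7); capacity 3 + 3 + 7 = 13.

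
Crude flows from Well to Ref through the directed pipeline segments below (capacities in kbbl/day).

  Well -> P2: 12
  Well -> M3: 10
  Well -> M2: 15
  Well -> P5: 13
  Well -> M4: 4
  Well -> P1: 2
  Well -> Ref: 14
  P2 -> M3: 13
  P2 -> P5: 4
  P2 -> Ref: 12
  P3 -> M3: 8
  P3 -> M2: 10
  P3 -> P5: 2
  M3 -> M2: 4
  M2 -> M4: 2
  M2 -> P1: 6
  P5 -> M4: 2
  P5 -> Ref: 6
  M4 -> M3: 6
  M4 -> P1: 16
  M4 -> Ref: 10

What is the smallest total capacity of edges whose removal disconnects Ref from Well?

Augment Well→Ref: bottleneck 14, flow now 14.
Augment Well→P2→Ref: bottleneck 12, flow now 26.
Augment Well→P5→Ref: bottleneck 6, flow now 32.
Augment Well→M4→Ref: bottleneck 4, flow now 36.
Augment Well→M2→M4→Ref: bottleneck 2, flow now 38.
Augment Well→P5→M4→Ref: bottleneck 2, flow now 40.
No augmenting path remains; maximum flow = 40.
By max-flow min-cut, the minimum cut capacity equals the max flow.
In the residual graph, reachable from Well: {Well, M3, M2, P5, P1}.
Min-cut edges: Well→P2 (12), Well→M4 (4), Well→Ref (14), M2→M4 (2), P5→M4 (2), P5→Ref (6); capacity 12 + 4 + 14 + 2 + 2 + 6 = 40.

40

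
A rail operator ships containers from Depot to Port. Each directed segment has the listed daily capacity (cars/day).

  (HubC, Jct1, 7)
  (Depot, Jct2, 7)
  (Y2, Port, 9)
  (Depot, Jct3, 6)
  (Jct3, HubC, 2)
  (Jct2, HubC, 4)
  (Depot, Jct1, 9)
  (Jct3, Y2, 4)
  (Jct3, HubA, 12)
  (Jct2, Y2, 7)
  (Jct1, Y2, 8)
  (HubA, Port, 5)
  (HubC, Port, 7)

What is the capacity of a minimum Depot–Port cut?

Augment Depot→Jct2→HubC→Port: bottleneck 4, flow now 4.
Augment Depot→Jct2→Y2→Port: bottleneck 3, flow now 7.
Augment Depot→Jct1→Y2→Port: bottleneck 6, flow now 13.
Augment Depot→Jct3→HubC→Port: bottleneck 2, flow now 15.
Augment Depot→Jct3→HubA→Port: bottleneck 4, flow now 19.
No augmenting path remains; maximum flow = 19.
By max-flow min-cut, the minimum cut capacity equals the max flow.
In the residual graph, reachable from Depot: {Depot, Jct2, Jct1, Y2}.
Min-cut edges: Depot→Jct3 (6), Jct2→HubC (4), Y2→Port (9); capacity 6 + 4 + 9 = 19.

19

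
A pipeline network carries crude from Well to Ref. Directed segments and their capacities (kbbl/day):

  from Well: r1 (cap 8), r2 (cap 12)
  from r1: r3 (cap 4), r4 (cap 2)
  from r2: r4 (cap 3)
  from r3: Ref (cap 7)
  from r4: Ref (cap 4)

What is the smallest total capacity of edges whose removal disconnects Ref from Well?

8

Augment Well→r1→r3→Ref: bottleneck 4, flow now 4.
Augment Well→r1→r4→Ref: bottleneck 2, flow now 6.
Augment Well→r2→r4→Ref: bottleneck 2, flow now 8.
No augmenting path remains; maximum flow = 8.
By max-flow min-cut, the minimum cut capacity equals the max flow.
In the residual graph, reachable from Well: {Well, r1, r2, r4}.
Min-cut edges: r1→r3 (4), r4→Ref (4); capacity 4 + 4 = 8.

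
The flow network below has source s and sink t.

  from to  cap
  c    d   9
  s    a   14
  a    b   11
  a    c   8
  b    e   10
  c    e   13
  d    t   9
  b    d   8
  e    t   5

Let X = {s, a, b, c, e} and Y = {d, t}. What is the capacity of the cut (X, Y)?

22

Edges leaving {s, a, b, c, e}: b→d (8), c→d (9), e→t (5).
Cut capacity = 8 + 9 + 5 = 22.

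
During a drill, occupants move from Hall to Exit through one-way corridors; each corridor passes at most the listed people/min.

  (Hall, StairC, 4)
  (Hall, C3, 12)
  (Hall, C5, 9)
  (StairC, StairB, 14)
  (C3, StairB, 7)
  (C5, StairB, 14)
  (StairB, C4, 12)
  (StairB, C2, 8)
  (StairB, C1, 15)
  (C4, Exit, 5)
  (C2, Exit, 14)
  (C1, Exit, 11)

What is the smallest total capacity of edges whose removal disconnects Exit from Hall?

Augment Hall→StairC→StairB→C4→Exit: bottleneck 4, flow now 4.
Augment Hall→C3→StairB→C4→Exit: bottleneck 1, flow now 5.
Augment Hall→C3→StairB→C2→Exit: bottleneck 6, flow now 11.
Augment Hall→C5→StairB→C2→Exit: bottleneck 2, flow now 13.
Augment Hall→C5→StairB→C1→Exit: bottleneck 7, flow now 20.
No augmenting path remains; maximum flow = 20.
By max-flow min-cut, the minimum cut capacity equals the max flow.
In the residual graph, reachable from Hall: {Hall, C3}.
Min-cut edges: Hall→StairC (4), Hall→C5 (9), C3→StairB (7); capacity 4 + 9 + 7 = 20.

20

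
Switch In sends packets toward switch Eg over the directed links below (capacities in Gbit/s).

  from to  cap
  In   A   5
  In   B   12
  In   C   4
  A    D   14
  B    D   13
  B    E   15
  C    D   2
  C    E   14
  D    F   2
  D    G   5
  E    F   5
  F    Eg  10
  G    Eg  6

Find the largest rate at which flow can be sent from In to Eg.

Augment In→A→D→F→Eg: bottleneck 2, flow now 2.
Augment In→A→D→G→Eg: bottleneck 3, flow now 5.
Augment In→B→D→G→Eg: bottleneck 2, flow now 7.
Augment In→B→E→F→Eg: bottleneck 5, flow now 12.
No augmenting path remains; maximum flow = 12.
In the residual graph, reachable from In: {In, A, B, C, D, E}.
Min-cut edges: D→F (2), D→G (5), E→F (5); capacity 2 + 5 + 5 = 12.
This cut is saturated, so no flow can exceed 12.

12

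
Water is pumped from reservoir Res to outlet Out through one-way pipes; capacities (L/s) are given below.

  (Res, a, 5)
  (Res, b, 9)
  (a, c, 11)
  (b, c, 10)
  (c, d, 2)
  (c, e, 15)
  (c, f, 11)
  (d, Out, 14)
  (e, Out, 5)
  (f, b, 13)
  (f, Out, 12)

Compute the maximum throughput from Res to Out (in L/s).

Augment Res→a→c→d→Out: bottleneck 2, flow now 2.
Augment Res→a→c→e→Out: bottleneck 3, flow now 5.
Augment Res→b→c→e→Out: bottleneck 2, flow now 7.
Augment Res→b→c→f→Out: bottleneck 7, flow now 14.
No augmenting path remains; maximum flow = 14.
In the residual graph, reachable from Res: {Res}.
Min-cut edges: Res→a (5), Res→b (9); capacity 5 + 9 = 14.
This cut is saturated, so no flow can exceed 14.

14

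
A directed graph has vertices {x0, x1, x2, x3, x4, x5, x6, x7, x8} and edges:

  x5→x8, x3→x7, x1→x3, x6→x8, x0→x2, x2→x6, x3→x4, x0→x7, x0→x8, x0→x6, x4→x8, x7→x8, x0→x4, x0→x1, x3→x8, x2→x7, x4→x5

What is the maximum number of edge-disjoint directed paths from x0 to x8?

5

Assign every edge capacity 1; by Menger, the answer equals the max flow.
Path x0→x8 (+1); total 1.
Path x0→x4→x8 (+1); total 2.
Path x0→x6→x8 (+1); total 3.
Path x0→x7→x8 (+1); total 4.
Path x0→x1→x3→x8 (+1); total 5.
No residual x0→x8 path; max flow = 5.
Certifying cut of size 5: {x0→x1, x0→x4, x0→x8, x6→x8, x7→x8}.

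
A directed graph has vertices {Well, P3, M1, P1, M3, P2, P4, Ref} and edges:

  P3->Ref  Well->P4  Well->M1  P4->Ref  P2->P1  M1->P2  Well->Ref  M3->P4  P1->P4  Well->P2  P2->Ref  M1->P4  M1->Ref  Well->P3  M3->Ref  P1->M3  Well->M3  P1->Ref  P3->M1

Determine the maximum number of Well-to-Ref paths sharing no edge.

6

Assign every edge capacity 1; by Menger, the answer equals the max flow.
Path Well→Ref (+1); total 1.
Path Well→P3→Ref (+1); total 2.
Path Well→M1→Ref (+1); total 3.
Path Well→M3→Ref (+1); total 4.
Path Well→P2→Ref (+1); total 5.
Path Well→P4→Ref (+1); total 6.
No residual Well→Ref path; max flow = 6.
Certifying cut of size 6: {Well→M1, Well→M3, Well→P2, Well→P3, Well→P4, Well→Ref}.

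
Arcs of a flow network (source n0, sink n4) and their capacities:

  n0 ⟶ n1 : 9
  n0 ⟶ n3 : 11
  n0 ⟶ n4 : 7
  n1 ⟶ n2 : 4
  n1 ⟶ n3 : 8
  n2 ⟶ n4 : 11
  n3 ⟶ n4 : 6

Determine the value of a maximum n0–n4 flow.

Augment n0→n4: bottleneck 7, flow now 7.
Augment n0→n3→n4: bottleneck 6, flow now 13.
Augment n0→n1→n2→n4: bottleneck 4, flow now 17.
No augmenting path remains; maximum flow = 17.
In the residual graph, reachable from n0: {n0, n1, n3}.
Min-cut edges: n0→n4 (7), n1→n2 (4), n3→n4 (6); capacity 7 + 4 + 6 = 17.
This cut is saturated, so no flow can exceed 17.

17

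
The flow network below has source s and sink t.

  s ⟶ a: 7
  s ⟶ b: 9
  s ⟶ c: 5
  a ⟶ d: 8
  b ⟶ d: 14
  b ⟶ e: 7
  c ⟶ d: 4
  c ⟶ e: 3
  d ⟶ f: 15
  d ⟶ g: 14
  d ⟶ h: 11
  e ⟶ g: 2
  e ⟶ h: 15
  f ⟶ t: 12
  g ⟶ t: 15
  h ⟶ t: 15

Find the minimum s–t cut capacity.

Augment s→a→d→f→t: bottleneck 7, flow now 7.
Augment s→b→d→f→t: bottleneck 5, flow now 12.
Augment s→b→d→g→t: bottleneck 4, flow now 16.
Augment s→c→d→g→t: bottleneck 4, flow now 20.
Augment s→c→e→g→t: bottleneck 1, flow now 21.
No augmenting path remains; maximum flow = 21.
By max-flow min-cut, the minimum cut capacity equals the max flow.
In the residual graph, reachable from s: {s}.
Min-cut edges: s→a (7), s→b (9), s→c (5); capacity 7 + 9 + 5 = 21.

21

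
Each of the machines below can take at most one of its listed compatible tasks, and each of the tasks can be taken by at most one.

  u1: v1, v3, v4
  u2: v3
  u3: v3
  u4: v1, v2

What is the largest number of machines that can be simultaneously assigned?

3

Unit-capacity flow: source→left, listed edges, right→sink; max matching = max flow.
Augmenting path u1→v1 (+1); matched 1.
Augmenting path u2→v3 (+1); matched 2.
Augmenting path u4→v2 (+1); matched 3.
No augmenting path remains; maximum matching = 3.
König certificate: {u1, u4, v3} is a vertex cover of size 3 (every listed pair touches it), so no matching can be larger.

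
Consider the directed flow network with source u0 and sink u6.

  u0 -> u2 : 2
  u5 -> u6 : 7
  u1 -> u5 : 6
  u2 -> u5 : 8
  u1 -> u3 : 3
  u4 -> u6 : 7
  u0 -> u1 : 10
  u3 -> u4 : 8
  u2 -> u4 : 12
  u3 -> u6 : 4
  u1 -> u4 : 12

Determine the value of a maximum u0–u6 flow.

Augment u0→u1→u3→u6: bottleneck 3, flow now 3.
Augment u0→u1→u4→u6: bottleneck 7, flow now 10.
Augment u0→u2→u5→u6: bottleneck 2, flow now 12.
No augmenting path remains; maximum flow = 12.
In the residual graph, reachable from u0: {u0}.
Min-cut edges: u0→u1 (10), u0→u2 (2); capacity 10 + 2 = 12.
This cut is saturated, so no flow can exceed 12.

12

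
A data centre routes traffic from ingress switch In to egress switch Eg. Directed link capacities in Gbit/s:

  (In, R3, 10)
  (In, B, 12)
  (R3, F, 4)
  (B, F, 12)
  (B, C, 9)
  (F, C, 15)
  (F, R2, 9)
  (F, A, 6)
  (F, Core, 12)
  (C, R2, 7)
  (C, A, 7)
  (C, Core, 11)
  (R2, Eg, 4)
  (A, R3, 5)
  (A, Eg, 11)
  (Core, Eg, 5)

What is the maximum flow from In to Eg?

Augment In→R3→F→R2→Eg: bottleneck 4, flow now 4.
Augment In→B→F→A→Eg: bottleneck 6, flow now 10.
Augment In→B→F→Core→Eg: bottleneck 5, flow now 15.
Augment In→B→C→A→Eg: bottleneck 1, flow now 16.
No augmenting path remains; maximum flow = 16.
In the residual graph, reachable from In: {In, R3}.
Min-cut edges: In→B (12), R3→F (4); capacity 12 + 4 = 16.
This cut is saturated, so no flow can exceed 16.

16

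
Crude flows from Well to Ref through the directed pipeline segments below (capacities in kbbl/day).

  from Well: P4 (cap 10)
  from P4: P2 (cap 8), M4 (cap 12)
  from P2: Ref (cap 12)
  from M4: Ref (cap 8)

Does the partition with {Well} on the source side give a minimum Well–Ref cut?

Yes — it is a minimum cut (capacity 10).

Given cut capacity: 10 = 10.
Augment Well→P4→P2→Ref: bottleneck 8, flow now 8.
Augment Well→P4→M4→Ref: bottleneck 2, flow now 10.
No augmenting path remains; maximum flow = 10.
Cut capacity 10 equals the max flow, so it is a minimum cut.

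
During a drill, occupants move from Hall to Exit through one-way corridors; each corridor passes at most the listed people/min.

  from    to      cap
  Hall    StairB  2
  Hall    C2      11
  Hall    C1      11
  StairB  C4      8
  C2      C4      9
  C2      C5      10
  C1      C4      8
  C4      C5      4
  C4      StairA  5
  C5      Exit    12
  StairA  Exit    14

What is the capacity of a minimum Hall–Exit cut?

17

Augment Hall→C2→C5→Exit: bottleneck 10, flow now 10.
Augment Hall→StairB→C4→C5→Exit: bottleneck 2, flow now 12.
Augment Hall→C2→C4→StairA→Exit: bottleneck 1, flow now 13.
Augment Hall→C1→C4→StairA→Exit: bottleneck 4, flow now 17.
No augmenting path remains; maximum flow = 17.
By max-flow min-cut, the minimum cut capacity equals the max flow.
In the residual graph, reachable from Hall: {Hall, StairB, C2, C1, C4, C5}.
Min-cut edges: C4→StairA (5), C5→Exit (12); capacity 5 + 12 = 17.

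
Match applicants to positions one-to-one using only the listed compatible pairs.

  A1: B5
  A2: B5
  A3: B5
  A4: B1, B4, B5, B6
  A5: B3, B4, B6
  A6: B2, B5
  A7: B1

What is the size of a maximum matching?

5

Unit-capacity flow: source→left, listed edges, right→sink; max matching = max flow.
Augmenting path A1→B5 (+1); matched 1.
Augmenting path A4→B1 (+1); matched 2.
Augmenting path A5→B3 (+1); matched 3.
Augmenting path A6→B2 (+1); matched 4.
Augmenting path A7→B1→A4→B4 (+1); matched 5.
No augmenting path remains; maximum matching = 5.
König certificate: {A4, A5, A6, A7, B5} is a vertex cover of size 5 (every listed pair touches it), so no matching can be larger.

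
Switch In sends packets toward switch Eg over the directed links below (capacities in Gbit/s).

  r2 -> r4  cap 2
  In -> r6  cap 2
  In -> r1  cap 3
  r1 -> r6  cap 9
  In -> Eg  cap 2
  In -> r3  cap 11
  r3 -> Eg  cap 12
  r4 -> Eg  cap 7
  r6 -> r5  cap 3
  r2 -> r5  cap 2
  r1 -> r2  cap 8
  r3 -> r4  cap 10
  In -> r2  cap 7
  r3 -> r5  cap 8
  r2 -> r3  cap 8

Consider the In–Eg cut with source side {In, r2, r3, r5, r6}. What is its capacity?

Edges leaving {In, r2, r3, r5, r6}: In→r1 (3), In→Eg (2), r2→r4 (2), r3→r4 (10), r3→Eg (12).
Cut capacity = 3 + 2 + 2 + 10 + 12 = 29.

29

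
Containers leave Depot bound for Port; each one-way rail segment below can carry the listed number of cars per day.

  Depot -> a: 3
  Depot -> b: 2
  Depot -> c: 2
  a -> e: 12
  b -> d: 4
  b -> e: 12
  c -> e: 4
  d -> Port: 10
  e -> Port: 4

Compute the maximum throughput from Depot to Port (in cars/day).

Augment Depot→a→e→Port: bottleneck 3, flow now 3.
Augment Depot→b→d→Port: bottleneck 2, flow now 5.
Augment Depot→c→e→Port: bottleneck 1, flow now 6.
No augmenting path remains; maximum flow = 6.
In the residual graph, reachable from Depot: {Depot, a, c, e}.
Min-cut edges: Depot→b (2), e→Port (4); capacity 2 + 4 = 6.
This cut is saturated, so no flow can exceed 6.

6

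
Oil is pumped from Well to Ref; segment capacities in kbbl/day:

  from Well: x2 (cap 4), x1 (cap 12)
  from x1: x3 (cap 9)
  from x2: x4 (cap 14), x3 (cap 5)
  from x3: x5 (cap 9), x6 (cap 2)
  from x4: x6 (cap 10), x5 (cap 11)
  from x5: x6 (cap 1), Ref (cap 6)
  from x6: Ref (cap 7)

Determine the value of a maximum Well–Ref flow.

Augment Well→x1→x3→x5→Ref: bottleneck 6, flow now 6.
Augment Well→x1→x3→x6→Ref: bottleneck 2, flow now 8.
Augment Well→x2→x4→x6→Ref: bottleneck 4, flow now 12.
Augment Well→x1→x3→x5→x6→Ref: bottleneck 1, flow now 13.
No augmenting path remains; maximum flow = 13.
In the residual graph, reachable from Well: {Well, x1}.
Min-cut edges: Well→x2 (4), x1→x3 (9); capacity 4 + 9 = 13.
This cut is saturated, so no flow can exceed 13.

13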